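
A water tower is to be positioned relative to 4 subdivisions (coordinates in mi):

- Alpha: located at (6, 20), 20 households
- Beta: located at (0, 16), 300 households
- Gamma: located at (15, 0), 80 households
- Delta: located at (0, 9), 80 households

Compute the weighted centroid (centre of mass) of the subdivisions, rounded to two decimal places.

The minimiser of Σwᵢ‖p−pᵢ‖² is the weighted centroid p* = (Σwᵢpᵢ)/(Σwᵢ).
Σwᵢ = 480.
Σwᵢxᵢ = 20·6 + 300·0 + 80·15 + 80·0 = 1320.
Σwᵢyᵢ = 20·20 + 300·16 + 80·0 + 80·9 = 5920.
x* = 1320/480 = 2.75, y* = 5920/480 = 12.33.

(2.75, 12.33)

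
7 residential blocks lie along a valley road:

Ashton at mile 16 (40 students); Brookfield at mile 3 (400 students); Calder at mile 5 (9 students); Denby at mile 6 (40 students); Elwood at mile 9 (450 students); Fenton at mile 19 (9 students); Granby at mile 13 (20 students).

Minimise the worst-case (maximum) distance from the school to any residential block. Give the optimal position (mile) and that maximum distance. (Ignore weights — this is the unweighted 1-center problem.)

location 11, max distance 8

The 1-center on a line is the midpoint of the two extreme points: leftmost at 3, rightmost at 19.
Optimal location = (3 + 19)/2 = 11; maximum distance = (19 − 3)/2 = 8.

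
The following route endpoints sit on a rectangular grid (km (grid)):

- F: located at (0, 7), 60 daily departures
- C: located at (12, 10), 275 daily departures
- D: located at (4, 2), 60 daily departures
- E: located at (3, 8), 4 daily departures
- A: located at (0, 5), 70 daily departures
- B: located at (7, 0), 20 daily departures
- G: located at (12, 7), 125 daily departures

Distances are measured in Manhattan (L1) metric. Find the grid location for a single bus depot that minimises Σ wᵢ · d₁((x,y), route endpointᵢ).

(12, 7)

Manhattan distance separates: Σwᵢ(|x−xᵢ|+|y−yᵢ|) = Σwᵢ|x−xᵢ| + Σwᵢ|y−yᵢ|, so x and y are optimised independently as 1-D weighted medians.
Total weight W = 614; half = 307.
x-coordinate, sorted with cumulative weight:
  x=0 (F, w=60) cum 60
  x=0 (A, w=70) cum 130
  x=3 (E, w=4) cum 134
  x=4 (D, w=60) cum 194
  x=7 (B, w=20) cum 214
  x=12 (C, w=275) cum 489  ← median
  x=12 (G, w=125) cum 614
⇒ x* = 12
y-coordinate, sorted with cumulative weight:
  y=0 (B, w=20) cum 20
  y=2 (D, w=60) cum 80
  y=5 (A, w=70) cum 150
  y=7 (F, w=60) cum 210
  y=7 (G, w=125) cum 335  ← median
  y=8 (E, w=4) cum 339
  y=10 (C, w=275) cum 614
⇒ y* = 7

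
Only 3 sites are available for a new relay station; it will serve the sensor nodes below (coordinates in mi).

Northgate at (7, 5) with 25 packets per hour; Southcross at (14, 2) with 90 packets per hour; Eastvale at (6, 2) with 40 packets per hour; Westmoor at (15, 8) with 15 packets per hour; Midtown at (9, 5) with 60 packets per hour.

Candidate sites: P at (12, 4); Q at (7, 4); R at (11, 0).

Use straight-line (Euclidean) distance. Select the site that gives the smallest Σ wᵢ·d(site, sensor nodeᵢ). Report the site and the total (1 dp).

Total weighted distance at each candidate:
  P (12, 4): total = 899.8
  Q (7, 4): total = 1038.0
  R (11, 0): total = 1157.3
Minimum is at P with total 899.8 mi.

P, total 899.8 mi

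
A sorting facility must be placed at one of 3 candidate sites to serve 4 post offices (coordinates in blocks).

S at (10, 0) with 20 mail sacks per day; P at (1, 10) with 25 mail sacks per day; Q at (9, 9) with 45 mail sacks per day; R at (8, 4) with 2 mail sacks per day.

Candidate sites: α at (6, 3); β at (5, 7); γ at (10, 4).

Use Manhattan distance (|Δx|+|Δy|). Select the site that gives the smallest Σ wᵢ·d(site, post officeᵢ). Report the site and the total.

Total weighted distance at each candidate:
  α (6, 3): total = 851
  β (5, 7): total = 697
  γ (10, 4): total = 729
Minimum is at β with total 697 blocks.

β, total 697 blocks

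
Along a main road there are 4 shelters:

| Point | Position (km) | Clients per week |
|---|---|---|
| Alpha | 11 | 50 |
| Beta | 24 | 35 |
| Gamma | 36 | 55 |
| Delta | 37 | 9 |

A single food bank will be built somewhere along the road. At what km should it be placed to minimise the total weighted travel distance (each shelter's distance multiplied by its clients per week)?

For a sum of weighted absolute distances on a line, the optimum is the weighted median (not the mean). Total weight W = 149; half-weight = 74.5.
Sort by position and accumulate weight:
  km 11 (Alpha, w=50) → cum 50
  km 24 (Beta, w=35) → cum 85  ≥ 74.5 → median here
  km 36 (Gamma, w=55) → cum 140
  km 37 (Delta, w=9) → cum 149
Optimal location: km 24.

x = 24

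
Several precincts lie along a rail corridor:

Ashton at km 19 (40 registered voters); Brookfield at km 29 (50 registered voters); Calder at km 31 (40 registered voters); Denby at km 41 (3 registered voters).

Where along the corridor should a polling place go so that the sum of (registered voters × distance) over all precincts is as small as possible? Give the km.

For a sum of weighted absolute distances on a line, the optimum is the weighted median (not the mean). Total weight W = 133; half-weight = 66.5.
Sort by position and accumulate weight:
  km 19 (Ashton, w=40) → cum 40
  km 29 (Brookfield, w=50) → cum 90  ≥ 66.5 → median here
  km 31 (Calder, w=40) → cum 130
  km 41 (Denby, w=3) → cum 133
Optimal location: km 29.

x = 29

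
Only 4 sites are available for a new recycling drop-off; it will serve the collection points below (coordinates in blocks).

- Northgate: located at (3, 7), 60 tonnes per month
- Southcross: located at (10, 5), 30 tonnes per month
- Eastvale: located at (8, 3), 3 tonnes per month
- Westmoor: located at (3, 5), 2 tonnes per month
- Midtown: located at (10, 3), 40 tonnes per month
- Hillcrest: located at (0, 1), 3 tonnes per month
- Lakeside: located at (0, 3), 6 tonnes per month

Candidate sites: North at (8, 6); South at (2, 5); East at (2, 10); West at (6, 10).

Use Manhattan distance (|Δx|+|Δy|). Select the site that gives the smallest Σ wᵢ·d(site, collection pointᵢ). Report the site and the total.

Total weighted distance at each candidate:
  North (8, 6): total = 776
  South (2, 5): total = 888
  East (2, 10): total = 1368
  West (6, 10): total = 1236
Minimum is at North with total 776 blocks.

North, total 776 blocks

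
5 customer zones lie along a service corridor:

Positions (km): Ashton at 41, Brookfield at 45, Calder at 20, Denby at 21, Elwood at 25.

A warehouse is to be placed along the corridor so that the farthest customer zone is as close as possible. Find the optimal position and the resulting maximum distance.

location 32.5, max distance 12.5

The 1-center on a line is the midpoint of the two extreme points: leftmost at 20, rightmost at 45.
Optimal location = (20 + 45)/2 = 32.5; maximum distance = (45 − 20)/2 = 12.5.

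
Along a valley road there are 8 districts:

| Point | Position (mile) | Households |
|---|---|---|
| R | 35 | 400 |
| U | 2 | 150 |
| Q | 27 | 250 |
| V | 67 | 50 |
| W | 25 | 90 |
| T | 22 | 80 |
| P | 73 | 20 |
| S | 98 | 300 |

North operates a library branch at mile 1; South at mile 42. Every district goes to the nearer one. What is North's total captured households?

The indifferent point is the midpoint (1+42)/2 = 21.5; districts left of it (closer to North at 1) go to North, those right go to South.
  U at 2 (w=150) → North
  T at 22 (w=80) → South
  W at 25 (w=90) → South
  Q at 27 (w=250) → South
  R at 35 (w=400) → South
  V at 67 (w=50) → South
  P at 73 (w=20) → South
  S at 98 (w=300) → South
North captures 150; South captures 1190.

150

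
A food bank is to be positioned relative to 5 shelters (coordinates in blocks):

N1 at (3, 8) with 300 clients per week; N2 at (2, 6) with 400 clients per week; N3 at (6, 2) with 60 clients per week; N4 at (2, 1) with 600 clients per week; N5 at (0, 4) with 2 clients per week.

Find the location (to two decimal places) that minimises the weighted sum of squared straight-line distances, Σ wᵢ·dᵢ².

The minimiser of Σwᵢ‖p−pᵢ‖² is the weighted centroid p* = (Σwᵢpᵢ)/(Σwᵢ).
Σwᵢ = 1362.
Σwᵢxᵢ = 300·3 + 400·2 + 60·6 + 600·2 + 2·0 = 3260.
Σwᵢyᵢ = 300·8 + 400·6 + 60·2 + 600·1 + 2·4 = 5528.
x* = 3260/1362 = 2.39, y* = 5528/1362 = 4.06.

(2.39, 4.06)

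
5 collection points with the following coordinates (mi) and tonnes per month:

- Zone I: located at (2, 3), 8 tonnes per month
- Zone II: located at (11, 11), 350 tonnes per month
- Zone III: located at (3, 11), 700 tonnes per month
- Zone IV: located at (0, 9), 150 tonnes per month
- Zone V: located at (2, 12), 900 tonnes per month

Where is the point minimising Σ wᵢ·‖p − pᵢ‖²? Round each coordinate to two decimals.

The minimiser of Σwᵢ‖p−pᵢ‖² is the weighted centroid p* = (Σwᵢpᵢ)/(Σwᵢ).
Σwᵢ = 2108.
Σwᵢxᵢ = 8·2 + 350·11 + 700·3 + 150·0 + 900·2 = 7766.
Σwᵢyᵢ = 8·3 + 350·11 + 700·11 + 150·9 + 900·12 = 23724.
x* = 7766/2108 = 3.68, y* = 23724/2108 = 11.25.

(3.68, 11.25)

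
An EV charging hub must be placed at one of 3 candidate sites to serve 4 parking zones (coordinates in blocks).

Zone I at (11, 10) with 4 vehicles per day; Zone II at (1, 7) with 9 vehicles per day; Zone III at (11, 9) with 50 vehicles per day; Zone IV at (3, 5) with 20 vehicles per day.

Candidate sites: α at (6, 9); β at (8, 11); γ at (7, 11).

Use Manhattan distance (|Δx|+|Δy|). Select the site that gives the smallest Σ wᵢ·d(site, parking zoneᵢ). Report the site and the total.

Total weighted distance at each candidate:
  α (6, 9): total = 477
  β (8, 11): total = 585
  γ (7, 11): total = 610
Minimum is at α with total 477 blocks.

α, total 477 blocks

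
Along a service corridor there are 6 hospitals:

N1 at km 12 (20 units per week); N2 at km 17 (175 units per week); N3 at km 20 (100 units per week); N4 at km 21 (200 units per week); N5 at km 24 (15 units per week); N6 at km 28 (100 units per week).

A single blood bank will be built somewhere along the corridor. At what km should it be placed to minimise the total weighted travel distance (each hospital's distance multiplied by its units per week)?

x = 21

For a sum of weighted absolute distances on a line, the optimum is the weighted median (not the mean). Total weight W = 610; half-weight = 305.
Sort by position and accumulate weight:
  km 12 (N1, w=20) → cum 20
  km 17 (N2, w=175) → cum 195
  km 20 (N3, w=100) → cum 295
  km 21 (N4, w=200) → cum 495  ≥ 305 → median here
  km 24 (N5, w=15) → cum 510
  km 28 (N6, w=100) → cum 610
Optimal location: km 21.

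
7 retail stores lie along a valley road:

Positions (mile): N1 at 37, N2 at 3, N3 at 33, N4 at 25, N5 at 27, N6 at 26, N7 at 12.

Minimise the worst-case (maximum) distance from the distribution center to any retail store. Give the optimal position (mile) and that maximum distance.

location 20, max distance 17

The 1-center on a line is the midpoint of the two extreme points: leftmost at 3, rightmost at 37.
Optimal location = (3 + 37)/2 = 20; maximum distance = (37 − 3)/2 = 17.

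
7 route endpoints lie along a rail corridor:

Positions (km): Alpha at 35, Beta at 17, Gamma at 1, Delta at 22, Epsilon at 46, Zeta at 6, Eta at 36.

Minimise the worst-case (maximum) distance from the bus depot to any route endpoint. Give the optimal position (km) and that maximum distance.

The 1-center on a line is the midpoint of the two extreme points: leftmost at 1, rightmost at 46.
Optimal location = (1 + 46)/2 = 23.5; maximum distance = (46 − 1)/2 = 22.5.

location 23.5, max distance 22.5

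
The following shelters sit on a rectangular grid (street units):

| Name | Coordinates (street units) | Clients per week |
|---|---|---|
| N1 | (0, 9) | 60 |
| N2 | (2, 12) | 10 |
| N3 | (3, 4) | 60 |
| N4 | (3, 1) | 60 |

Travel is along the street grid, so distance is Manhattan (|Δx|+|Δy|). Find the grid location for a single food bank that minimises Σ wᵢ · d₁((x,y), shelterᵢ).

Manhattan distance separates: Σwᵢ(|x−xᵢ|+|y−yᵢ|) = Σwᵢ|x−xᵢ| + Σwᵢ|y−yᵢ|, so x and y are optimised independently as 1-D weighted medians.
Total weight W = 190; half = 95.
x-coordinate, sorted with cumulative weight:
  x=0 (N1, w=60) cum 60
  x=2 (N2, w=10) cum 70
  x=3 (N3, w=60) cum 130  ← median
  x=3 (N4, w=60) cum 190
⇒ x* = 3
y-coordinate, sorted with cumulative weight:
  y=1 (N4, w=60) cum 60
  y=4 (N3, w=60) cum 120  ← median
  y=9 (N1, w=60) cum 180
  y=12 (N2, w=10) cum 190
⇒ y* = 4

(3, 4)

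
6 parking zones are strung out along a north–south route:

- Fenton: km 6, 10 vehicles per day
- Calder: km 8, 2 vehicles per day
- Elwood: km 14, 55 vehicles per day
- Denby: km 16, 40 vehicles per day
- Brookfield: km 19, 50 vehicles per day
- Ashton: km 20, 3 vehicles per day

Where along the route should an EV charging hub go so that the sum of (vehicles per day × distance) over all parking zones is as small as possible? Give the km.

x = 16

For a sum of weighted absolute distances on a line, the optimum is the weighted median (not the mean). Total weight W = 160; half-weight = 80.
Sort by position and accumulate weight:
  km 6 (Fenton, w=10) → cum 10
  km 8 (Calder, w=2) → cum 12
  km 14 (Elwood, w=55) → cum 67
  km 16 (Denby, w=40) → cum 107  ≥ 80 → median here
  km 19 (Brookfield, w=50) → cum 157
  km 20 (Ashton, w=3) → cum 160
Optimal location: km 16.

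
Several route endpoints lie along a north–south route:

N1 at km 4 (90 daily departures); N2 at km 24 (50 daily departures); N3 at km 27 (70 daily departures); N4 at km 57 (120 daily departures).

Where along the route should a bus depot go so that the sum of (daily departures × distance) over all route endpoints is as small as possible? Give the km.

x = 27

For a sum of weighted absolute distances on a line, the optimum is the weighted median (not the mean). Total weight W = 330; half-weight = 165.
Sort by position and accumulate weight:
  km 4 (N1, w=90) → cum 90
  km 24 (N2, w=50) → cum 140
  km 27 (N3, w=70) → cum 210  ≥ 165 → median here
  km 57 (N4, w=120) → cum 330
Optimal location: km 27.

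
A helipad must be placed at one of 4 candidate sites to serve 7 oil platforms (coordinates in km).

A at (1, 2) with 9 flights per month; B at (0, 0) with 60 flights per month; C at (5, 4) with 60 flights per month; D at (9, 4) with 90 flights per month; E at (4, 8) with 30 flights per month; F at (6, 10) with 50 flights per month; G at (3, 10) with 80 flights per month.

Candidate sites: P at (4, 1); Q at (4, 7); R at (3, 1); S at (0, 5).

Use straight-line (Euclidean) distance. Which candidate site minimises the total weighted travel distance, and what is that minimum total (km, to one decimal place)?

Total weighted distance at each candidate:
  P (4, 1): total = 2385.8
  Q (4, 7): total = 1714.0
  R (3, 1): total = 2436.4
  S (0, 5): total = 2456.4
Minimum is at Q with total 1714.0 km.

Q, total 1714.0 km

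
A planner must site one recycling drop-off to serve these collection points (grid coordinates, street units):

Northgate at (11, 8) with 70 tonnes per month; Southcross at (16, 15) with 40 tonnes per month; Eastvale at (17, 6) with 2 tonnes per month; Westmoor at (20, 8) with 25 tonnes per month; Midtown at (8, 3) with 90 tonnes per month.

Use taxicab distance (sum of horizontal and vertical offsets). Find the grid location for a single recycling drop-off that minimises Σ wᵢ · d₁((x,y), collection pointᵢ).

(11, 8)

Manhattan distance separates: Σwᵢ(|x−xᵢ|+|y−yᵢ|) = Σwᵢ|x−xᵢ| + Σwᵢ|y−yᵢ|, so x and y are optimised independently as 1-D weighted medians.
Total weight W = 227; half = 113.5.
x-coordinate, sorted with cumulative weight:
  x=8 (Midtown, w=90) cum 90
  x=11 (Northgate, w=70) cum 160  ← median
  x=16 (Southcross, w=40) cum 200
  x=17 (Eastvale, w=2) cum 202
  x=20 (Westmoor, w=25) cum 227
⇒ x* = 11
y-coordinate, sorted with cumulative weight:
  y=3 (Midtown, w=90) cum 90
  y=6 (Eastvale, w=2) cum 92
  y=8 (Northgate, w=70) cum 162  ← median
  y=8 (Westmoor, w=25) cum 187
  y=15 (Southcross, w=40) cum 227
⇒ y* = 8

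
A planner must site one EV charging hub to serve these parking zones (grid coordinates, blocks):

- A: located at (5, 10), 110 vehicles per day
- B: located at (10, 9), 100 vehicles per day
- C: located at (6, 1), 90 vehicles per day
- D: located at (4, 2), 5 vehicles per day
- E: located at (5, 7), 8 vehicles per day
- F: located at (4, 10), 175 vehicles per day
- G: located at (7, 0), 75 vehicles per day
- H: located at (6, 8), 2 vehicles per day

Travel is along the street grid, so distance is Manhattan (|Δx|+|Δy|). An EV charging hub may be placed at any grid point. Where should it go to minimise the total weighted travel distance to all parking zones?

(5, 10)

Manhattan distance separates: Σwᵢ(|x−xᵢ|+|y−yᵢ|) = Σwᵢ|x−xᵢ| + Σwᵢ|y−yᵢ|, so x and y are optimised independently as 1-D weighted medians.
Total weight W = 565; half = 282.5.
x-coordinate, sorted with cumulative weight:
  x=4 (D, w=5) cum 5
  x=4 (F, w=175) cum 180
  x=5 (A, w=110) cum 290  ← median
  x=5 (E, w=8) cum 298
  x=6 (C, w=90) cum 388
  x=6 (H, w=2) cum 390
  x=7 (G, w=75) cum 465
  x=10 (B, w=100) cum 565
⇒ x* = 5
y-coordinate, sorted with cumulative weight:
  y=0 (G, w=75) cum 75
  y=1 (C, w=90) cum 165
  y=2 (D, w=5) cum 170
  y=7 (E, w=8) cum 178
  y=8 (H, w=2) cum 180
  y=9 (B, w=100) cum 280
  y=10 (A, w=110) cum 390  ← median
  y=10 (F, w=175) cum 565
⇒ y* = 10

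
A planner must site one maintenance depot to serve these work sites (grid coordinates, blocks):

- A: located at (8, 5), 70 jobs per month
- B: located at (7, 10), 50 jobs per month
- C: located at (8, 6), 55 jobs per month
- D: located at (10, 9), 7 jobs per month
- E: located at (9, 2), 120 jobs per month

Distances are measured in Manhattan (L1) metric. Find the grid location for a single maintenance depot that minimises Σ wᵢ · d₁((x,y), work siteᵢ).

Manhattan distance separates: Σwᵢ(|x−xᵢ|+|y−yᵢ|) = Σwᵢ|x−xᵢ| + Σwᵢ|y−yᵢ|, so x and y are optimised independently as 1-D weighted medians.
Total weight W = 302; half = 151.
x-coordinate, sorted with cumulative weight:
  x=7 (B, w=50) cum 50
  x=8 (A, w=70) cum 120
  x=8 (C, w=55) cum 175  ← median
  x=9 (E, w=120) cum 295
  x=10 (D, w=7) cum 302
⇒ x* = 8
y-coordinate, sorted with cumulative weight:
  y=2 (E, w=120) cum 120
  y=5 (A, w=70) cum 190  ← median
  y=6 (C, w=55) cum 245
  y=9 (D, w=7) cum 252
  y=10 (B, w=50) cum 302
⇒ y* = 5

(8, 5)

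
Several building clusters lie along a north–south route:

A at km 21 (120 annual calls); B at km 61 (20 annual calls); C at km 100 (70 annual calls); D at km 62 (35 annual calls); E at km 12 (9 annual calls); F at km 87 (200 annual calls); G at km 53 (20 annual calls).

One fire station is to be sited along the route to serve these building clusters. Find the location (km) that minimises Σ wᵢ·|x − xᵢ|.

x = 87

For a sum of weighted absolute distances on a line, the optimum is the weighted median (not the mean). Total weight W = 474; half-weight = 237.
Sort by position and accumulate weight:
  km 12 (E, w=9) → cum 9
  km 21 (A, w=120) → cum 129
  km 53 (G, w=20) → cum 149
  km 61 (B, w=20) → cum 169
  km 62 (D, w=35) → cum 204
  km 87 (F, w=200) → cum 404  ≥ 237 → median here
  km 100 (C, w=70) → cum 474
Optimal location: km 87.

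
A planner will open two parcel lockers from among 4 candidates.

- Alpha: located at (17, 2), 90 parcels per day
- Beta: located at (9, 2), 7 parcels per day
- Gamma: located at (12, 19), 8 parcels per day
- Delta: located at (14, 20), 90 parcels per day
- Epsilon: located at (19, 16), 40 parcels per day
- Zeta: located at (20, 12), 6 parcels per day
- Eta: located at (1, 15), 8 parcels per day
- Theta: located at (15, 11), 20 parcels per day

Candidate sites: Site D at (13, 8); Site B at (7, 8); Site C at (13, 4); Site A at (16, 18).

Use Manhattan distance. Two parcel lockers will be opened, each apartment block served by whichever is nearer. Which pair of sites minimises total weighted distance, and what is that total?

Evaluate every pair (each demand assigned to the nearer of the two):
  {Site C, Site A}: total = 1546
  {Site D, Site A}: total = 1874
  {Site B, Site A}: total = 2420
  {Site D, Site C}: total = 2726
  {Site D, Site B}: total = 3052
  {Site B, Site C}: total = 3334
Best pair: {Site C, Site A} with total 1546.

{Site C, Site A}, total 1546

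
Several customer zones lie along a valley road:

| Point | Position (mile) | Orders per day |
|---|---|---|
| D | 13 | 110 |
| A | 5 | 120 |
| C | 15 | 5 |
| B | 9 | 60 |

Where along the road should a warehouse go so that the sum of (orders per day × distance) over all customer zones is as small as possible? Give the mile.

x = 9

For a sum of weighted absolute distances on a line, the optimum is the weighted median (not the mean). Total weight W = 295; half-weight = 147.5.
Sort by position and accumulate weight:
  mile 5 (A, w=120) → cum 120
  mile 9 (B, w=60) → cum 180  ≥ 147.5 → median here
  mile 13 (D, w=110) → cum 290
  mile 15 (C, w=5) → cum 295
Optimal location: mile 9.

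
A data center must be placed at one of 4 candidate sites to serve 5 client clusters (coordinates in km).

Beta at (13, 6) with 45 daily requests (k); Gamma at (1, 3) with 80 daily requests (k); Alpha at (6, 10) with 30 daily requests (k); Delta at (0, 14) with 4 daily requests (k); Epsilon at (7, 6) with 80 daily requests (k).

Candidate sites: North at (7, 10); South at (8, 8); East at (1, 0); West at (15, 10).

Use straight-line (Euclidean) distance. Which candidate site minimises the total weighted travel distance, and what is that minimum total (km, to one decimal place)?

South, total 1234.3 km

Total weighted distance at each candidate:
  North (7, 10): total = 1444.3
  South (8, 8): total = 1234.3
  East (1, 0): total = 1914.1
  West (15, 10): total = 2501.1
Minimum is at South with total 1234.3 km.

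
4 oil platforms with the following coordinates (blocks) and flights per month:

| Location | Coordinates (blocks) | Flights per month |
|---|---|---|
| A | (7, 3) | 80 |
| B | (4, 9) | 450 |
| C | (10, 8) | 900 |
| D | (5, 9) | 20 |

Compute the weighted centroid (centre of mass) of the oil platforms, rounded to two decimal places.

(7.90, 8.05)

The minimiser of Σwᵢ‖p−pᵢ‖² is the weighted centroid p* = (Σwᵢpᵢ)/(Σwᵢ).
Σwᵢ = 1450.
Σwᵢxᵢ = 80·7 + 450·4 + 900·10 + 20·5 = 11460.
Σwᵢyᵢ = 80·3 + 450·9 + 900·8 + 20·9 = 11670.
x* = 11460/1450 = 7.90, y* = 11670/1450 = 8.05.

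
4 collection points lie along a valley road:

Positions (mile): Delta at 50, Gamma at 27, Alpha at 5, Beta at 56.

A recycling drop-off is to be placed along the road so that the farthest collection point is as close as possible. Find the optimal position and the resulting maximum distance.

The 1-center on a line is the midpoint of the two extreme points: leftmost at 5, rightmost at 56.
Optimal location = (5 + 56)/2 = 30.5; maximum distance = (56 − 5)/2 = 25.5.

location 30.5, max distance 25.5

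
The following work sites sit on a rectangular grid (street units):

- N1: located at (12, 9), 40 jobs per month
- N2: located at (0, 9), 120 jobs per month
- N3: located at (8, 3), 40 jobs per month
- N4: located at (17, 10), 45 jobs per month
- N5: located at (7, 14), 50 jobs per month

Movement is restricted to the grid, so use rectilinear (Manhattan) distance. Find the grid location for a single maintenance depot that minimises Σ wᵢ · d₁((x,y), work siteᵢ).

(7, 9)

Manhattan distance separates: Σwᵢ(|x−xᵢ|+|y−yᵢ|) = Σwᵢ|x−xᵢ| + Σwᵢ|y−yᵢ|, so x and y are optimised independently as 1-D weighted medians.
Total weight W = 295; half = 147.5.
x-coordinate, sorted with cumulative weight:
  x=0 (N2, w=120) cum 120
  x=7 (N5, w=50) cum 170  ← median
  x=8 (N3, w=40) cum 210
  x=12 (N1, w=40) cum 250
  x=17 (N4, w=45) cum 295
⇒ x* = 7
y-coordinate, sorted with cumulative weight:
  y=3 (N3, w=40) cum 40
  y=9 (N1, w=40) cum 80
  y=9 (N2, w=120) cum 200  ← median
  y=10 (N4, w=45) cum 245
  y=14 (N5, w=50) cum 295
⇒ y* = 9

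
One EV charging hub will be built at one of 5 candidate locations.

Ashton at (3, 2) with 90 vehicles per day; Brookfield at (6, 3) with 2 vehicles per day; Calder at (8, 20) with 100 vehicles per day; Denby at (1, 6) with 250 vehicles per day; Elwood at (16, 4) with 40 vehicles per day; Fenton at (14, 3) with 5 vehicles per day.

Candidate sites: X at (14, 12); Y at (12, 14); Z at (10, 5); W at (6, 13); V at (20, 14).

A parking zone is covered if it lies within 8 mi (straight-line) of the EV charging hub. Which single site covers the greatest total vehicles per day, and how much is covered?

Z, covering 137

Coverage radius r = 8 mi; a point is covered iff (Δx)²+(Δy)² ≤ 8² = 64.
  X (14, 12): covers {none} → 0
  Y (12, 14): covers {Calder} → 100
  Z (10, 5): covers {Ashton, Brookfield, Elwood, Fenton} → 137
  W (6, 13): covers {Calder} → 100
  V (20, 14): covers {none} → 0
Maximum coverage at Z: 137 vehicles per day.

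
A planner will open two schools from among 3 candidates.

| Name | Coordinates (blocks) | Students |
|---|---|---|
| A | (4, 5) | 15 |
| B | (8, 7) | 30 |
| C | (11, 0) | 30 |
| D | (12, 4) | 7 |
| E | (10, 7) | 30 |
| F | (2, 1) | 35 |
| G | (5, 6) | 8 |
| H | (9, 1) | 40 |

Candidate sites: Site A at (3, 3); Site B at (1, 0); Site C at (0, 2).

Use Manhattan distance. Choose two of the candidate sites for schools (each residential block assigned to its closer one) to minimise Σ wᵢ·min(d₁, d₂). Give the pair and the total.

{Site A, Site B}, total 1445

Evaluate every pair (each demand assigned to the nearer of the two):
  {Site A, Site B}: total = 1445
  {Site A, Site C}: total = 1510
  {Site B, Site C}: total = 1845
Best pair: {Site A, Site B} with total 1445.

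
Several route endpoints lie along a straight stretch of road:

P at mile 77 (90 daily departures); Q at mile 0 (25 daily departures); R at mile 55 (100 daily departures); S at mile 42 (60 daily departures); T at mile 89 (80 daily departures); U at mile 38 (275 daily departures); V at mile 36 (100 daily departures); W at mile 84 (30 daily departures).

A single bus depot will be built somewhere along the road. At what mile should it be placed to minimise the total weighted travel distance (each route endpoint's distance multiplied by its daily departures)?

For a sum of weighted absolute distances on a line, the optimum is the weighted median (not the mean). Total weight W = 760; half-weight = 380.
Sort by position and accumulate weight:
  mile 0 (Q, w=25) → cum 25
  mile 36 (V, w=100) → cum 125
  mile 38 (U, w=275) → cum 400  ≥ 380 → median here
  mile 42 (S, w=60) → cum 460
  mile 55 (R, w=100) → cum 560
  mile 77 (P, w=90) → cum 650
  mile 84 (W, w=30) → cum 680
  mile 89 (T, w=80) → cum 760
Optimal location: mile 38.

x = 38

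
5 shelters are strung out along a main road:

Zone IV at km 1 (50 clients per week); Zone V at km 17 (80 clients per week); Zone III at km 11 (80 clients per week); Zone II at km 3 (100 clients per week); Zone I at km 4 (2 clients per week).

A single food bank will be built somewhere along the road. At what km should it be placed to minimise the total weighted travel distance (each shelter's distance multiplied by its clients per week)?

For a sum of weighted absolute distances on a line, the optimum is the weighted median (not the mean). Total weight W = 312; half-weight = 156.
Sort by position and accumulate weight:
  km 1 (Zone IV, w=50) → cum 50
  km 3 (Zone II, w=100) → cum 150
  km 4 (Zone I, w=2) → cum 152
  km 11 (Zone III, w=80) → cum 232  ≥ 156 → median here
  km 17 (Zone V, w=80) → cum 312
Optimal location: km 11.

x = 11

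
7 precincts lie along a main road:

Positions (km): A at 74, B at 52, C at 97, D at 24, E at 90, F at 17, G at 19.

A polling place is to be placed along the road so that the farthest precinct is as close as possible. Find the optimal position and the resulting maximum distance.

The 1-center on a line is the midpoint of the two extreme points: leftmost at 17, rightmost at 97.
Optimal location = (17 + 97)/2 = 57; maximum distance = (97 − 17)/2 = 40.

location 57, max distance 40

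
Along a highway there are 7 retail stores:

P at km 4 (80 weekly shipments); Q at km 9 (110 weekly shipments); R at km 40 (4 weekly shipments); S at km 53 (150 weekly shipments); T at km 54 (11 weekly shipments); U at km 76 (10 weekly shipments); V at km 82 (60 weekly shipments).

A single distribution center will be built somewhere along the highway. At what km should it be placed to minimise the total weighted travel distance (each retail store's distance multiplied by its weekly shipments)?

For a sum of weighted absolute distances on a line, the optimum is the weighted median (not the mean). Total weight W = 425; half-weight = 212.5.
Sort by position and accumulate weight:
  km 4 (P, w=80) → cum 80
  km 9 (Q, w=110) → cum 190
  km 40 (R, w=4) → cum 194
  km 53 (S, w=150) → cum 344  ≥ 212.5 → median here
  km 54 (T, w=11) → cum 355
  km 76 (U, w=10) → cum 365
  km 82 (V, w=60) → cum 425
Optimal location: km 53.

x = 53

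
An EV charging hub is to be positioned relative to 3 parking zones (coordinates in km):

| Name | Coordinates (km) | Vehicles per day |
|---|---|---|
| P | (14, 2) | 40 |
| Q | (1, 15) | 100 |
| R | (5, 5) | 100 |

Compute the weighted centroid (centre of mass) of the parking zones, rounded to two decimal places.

(4.83, 8.67)

The minimiser of Σwᵢ‖p−pᵢ‖² is the weighted centroid p* = (Σwᵢpᵢ)/(Σwᵢ).
Σwᵢ = 240.
Σwᵢxᵢ = 40·14 + 100·1 + 100·5 = 1160.
Σwᵢyᵢ = 40·2 + 100·15 + 100·5 = 2080.
x* = 1160/240 = 4.83, y* = 2080/240 = 8.67.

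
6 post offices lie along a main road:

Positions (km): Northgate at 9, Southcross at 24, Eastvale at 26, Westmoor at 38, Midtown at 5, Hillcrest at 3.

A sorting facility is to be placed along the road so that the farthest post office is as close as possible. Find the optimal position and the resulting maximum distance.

location 20.5, max distance 17.5

The 1-center on a line is the midpoint of the two extreme points: leftmost at 3, rightmost at 38.
Optimal location = (3 + 38)/2 = 20.5; maximum distance = (38 − 3)/2 = 17.5.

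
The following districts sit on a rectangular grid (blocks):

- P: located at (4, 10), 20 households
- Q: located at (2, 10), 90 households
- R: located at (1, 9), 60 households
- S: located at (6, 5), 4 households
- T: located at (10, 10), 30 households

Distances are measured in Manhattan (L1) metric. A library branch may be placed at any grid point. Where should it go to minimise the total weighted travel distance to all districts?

(2, 10)

Manhattan distance separates: Σwᵢ(|x−xᵢ|+|y−yᵢ|) = Σwᵢ|x−xᵢ| + Σwᵢ|y−yᵢ|, so x and y are optimised independently as 1-D weighted medians.
Total weight W = 204; half = 102.
x-coordinate, sorted with cumulative weight:
  x=1 (R, w=60) cum 60
  x=2 (Q, w=90) cum 150  ← median
  x=4 (P, w=20) cum 170
  x=6 (S, w=4) cum 174
  x=10 (T, w=30) cum 204
⇒ x* = 2
y-coordinate, sorted with cumulative weight:
  y=5 (S, w=4) cum 4
  y=9 (R, w=60) cum 64
  y=10 (P, w=20) cum 84
  y=10 (Q, w=90) cum 174  ← median
  y=10 (T, w=30) cum 204
⇒ y* = 10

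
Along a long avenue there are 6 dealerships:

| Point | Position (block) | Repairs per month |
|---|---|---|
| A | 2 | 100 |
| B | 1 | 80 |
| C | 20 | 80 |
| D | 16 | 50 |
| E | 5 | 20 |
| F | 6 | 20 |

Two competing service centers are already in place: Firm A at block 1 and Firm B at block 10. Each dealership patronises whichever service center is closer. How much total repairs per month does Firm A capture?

200

The indifferent point is the midpoint (1+10)/2 = 5.5; dealerships left of it (closer to Firm A at 1) go to Firm A, those right go to Firm B.
  B at 1 (w=80) → Firm A
  A at 2 (w=100) → Firm A
  E at 5 (w=20) → Firm A
  F at 6 (w=20) → Firm B
  D at 16 (w=50) → Firm B
  C at 20 (w=80) → Firm B
Firm A captures 200; Firm B captures 150.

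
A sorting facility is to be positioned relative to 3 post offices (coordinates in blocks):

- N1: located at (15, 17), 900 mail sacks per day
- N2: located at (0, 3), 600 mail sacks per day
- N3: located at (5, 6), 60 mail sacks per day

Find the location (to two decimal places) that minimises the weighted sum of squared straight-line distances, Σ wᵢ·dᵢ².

(8.85, 11.19)

The minimiser of Σwᵢ‖p−pᵢ‖² is the weighted centroid p* = (Σwᵢpᵢ)/(Σwᵢ).
Σwᵢ = 1560.
Σwᵢxᵢ = 900·15 + 600·0 + 60·5 = 13800.
Σwᵢyᵢ = 900·17 + 600·3 + 60·6 = 17460.
x* = 13800/1560 = 8.85, y* = 17460/1560 = 11.19.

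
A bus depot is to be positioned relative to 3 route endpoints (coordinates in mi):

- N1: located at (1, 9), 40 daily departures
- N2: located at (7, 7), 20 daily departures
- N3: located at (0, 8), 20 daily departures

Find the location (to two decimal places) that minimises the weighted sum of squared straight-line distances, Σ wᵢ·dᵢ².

(2.25, 8.25)

The minimiser of Σwᵢ‖p−pᵢ‖² is the weighted centroid p* = (Σwᵢpᵢ)/(Σwᵢ).
Σwᵢ = 80.
Σwᵢxᵢ = 40·1 + 20·7 + 20·0 = 180.
Σwᵢyᵢ = 40·9 + 20·7 + 20·8 = 660.
x* = 180/80 = 2.25, y* = 660/80 = 8.25.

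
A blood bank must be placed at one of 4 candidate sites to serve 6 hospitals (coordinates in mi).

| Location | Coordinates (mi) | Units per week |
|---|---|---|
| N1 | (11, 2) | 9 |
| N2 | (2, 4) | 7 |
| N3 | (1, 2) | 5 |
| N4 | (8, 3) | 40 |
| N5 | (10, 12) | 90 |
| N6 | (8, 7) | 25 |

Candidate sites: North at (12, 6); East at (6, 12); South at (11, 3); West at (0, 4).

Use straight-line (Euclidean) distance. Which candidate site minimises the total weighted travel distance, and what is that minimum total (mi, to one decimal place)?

Total weighted distance at each candidate:
  North (12, 6): total = 1039.3
  East (6, 12): total = 1082.5
  South (11, 3): total = 1182.6
  West (0, 4): total = 1814.5
Minimum is at North with total 1039.3 mi.

North, total 1039.3 mi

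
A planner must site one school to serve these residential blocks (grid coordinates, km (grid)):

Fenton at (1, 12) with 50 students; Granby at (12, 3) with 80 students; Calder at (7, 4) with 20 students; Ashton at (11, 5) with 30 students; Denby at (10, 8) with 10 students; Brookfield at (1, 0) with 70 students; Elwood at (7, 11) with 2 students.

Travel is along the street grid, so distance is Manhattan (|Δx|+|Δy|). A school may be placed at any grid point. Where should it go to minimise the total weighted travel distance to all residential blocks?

(7, 3)

Manhattan distance separates: Σwᵢ(|x−xᵢ|+|y−yᵢ|) = Σwᵢ|x−xᵢ| + Σwᵢ|y−yᵢ|, so x and y are optimised independently as 1-D weighted medians.
Total weight W = 262; half = 131.
x-coordinate, sorted with cumulative weight:
  x=1 (Fenton, w=50) cum 50
  x=1 (Brookfield, w=70) cum 120
  x=7 (Calder, w=20) cum 140  ← median
  x=7 (Elwood, w=2) cum 142
  x=10 (Denby, w=10) cum 152
  x=11 (Ashton, w=30) cum 182
  x=12 (Granby, w=80) cum 262
⇒ x* = 7
y-coordinate, sorted with cumulative weight:
  y=0 (Brookfield, w=70) cum 70
  y=3 (Granby, w=80) cum 150  ← median
  y=4 (Calder, w=20) cum 170
  y=5 (Ashton, w=30) cum 200
  y=8 (Denby, w=10) cum 210
  y=11 (Elwood, w=2) cum 212
  y=12 (Fenton, w=50) cum 262
⇒ y* = 3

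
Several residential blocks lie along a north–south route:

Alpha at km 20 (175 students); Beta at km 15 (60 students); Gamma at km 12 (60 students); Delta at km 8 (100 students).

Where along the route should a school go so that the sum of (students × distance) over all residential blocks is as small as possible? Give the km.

x = 15

For a sum of weighted absolute distances on a line, the optimum is the weighted median (not the mean). Total weight W = 395; half-weight = 197.5.
Sort by position and accumulate weight:
  km 8 (Delta, w=100) → cum 100
  km 12 (Gamma, w=60) → cum 160
  km 15 (Beta, w=60) → cum 220  ≥ 197.5 → median here
  km 20 (Alpha, w=175) → cum 395
Optimal location: km 15.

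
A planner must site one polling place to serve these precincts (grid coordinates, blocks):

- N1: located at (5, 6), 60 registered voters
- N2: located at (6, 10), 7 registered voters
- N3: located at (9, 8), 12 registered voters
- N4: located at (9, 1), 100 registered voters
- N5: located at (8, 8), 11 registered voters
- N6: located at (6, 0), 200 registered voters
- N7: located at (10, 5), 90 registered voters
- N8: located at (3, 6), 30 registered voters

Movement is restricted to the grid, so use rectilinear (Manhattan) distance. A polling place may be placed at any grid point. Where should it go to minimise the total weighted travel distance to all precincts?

(6, 1)

Manhattan distance separates: Σwᵢ(|x−xᵢ|+|y−yᵢ|) = Σwᵢ|x−xᵢ| + Σwᵢ|y−yᵢ|, so x and y are optimised independently as 1-D weighted medians.
Total weight W = 510; half = 255.
x-coordinate, sorted with cumulative weight:
  x=3 (N8, w=30) cum 30
  x=5 (N1, w=60) cum 90
  x=6 (N2, w=7) cum 97
  x=6 (N6, w=200) cum 297  ← median
  x=8 (N5, w=11) cum 308
  x=9 (N3, w=12) cum 320
  x=9 (N4, w=100) cum 420
  x=10 (N7, w=90) cum 510
⇒ x* = 6
y-coordinate, sorted with cumulative weight:
  y=0 (N6, w=200) cum 200
  y=1 (N4, w=100) cum 300  ← median
  y=5 (N7, w=90) cum 390
  y=6 (N1, w=60) cum 450
  y=6 (N8, w=30) cum 480
  y=8 (N3, w=12) cum 492
  y=8 (N5, w=11) cum 503
  y=10 (N2, w=7) cum 510
⇒ y* = 1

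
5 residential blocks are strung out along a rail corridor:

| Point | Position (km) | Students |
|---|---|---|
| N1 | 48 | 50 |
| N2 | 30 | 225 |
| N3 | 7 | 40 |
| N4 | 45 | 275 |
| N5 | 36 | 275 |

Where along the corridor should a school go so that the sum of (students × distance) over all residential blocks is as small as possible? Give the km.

x = 36

For a sum of weighted absolute distances on a line, the optimum is the weighted median (not the mean). Total weight W = 865; half-weight = 432.5.
Sort by position and accumulate weight:
  km 7 (N3, w=40) → cum 40
  km 30 (N2, w=225) → cum 265
  km 36 (N5, w=275) → cum 540  ≥ 432.5 → median here
  km 45 (N4, w=275) → cum 815
  km 48 (N1, w=50) → cum 865
Optimal location: km 36.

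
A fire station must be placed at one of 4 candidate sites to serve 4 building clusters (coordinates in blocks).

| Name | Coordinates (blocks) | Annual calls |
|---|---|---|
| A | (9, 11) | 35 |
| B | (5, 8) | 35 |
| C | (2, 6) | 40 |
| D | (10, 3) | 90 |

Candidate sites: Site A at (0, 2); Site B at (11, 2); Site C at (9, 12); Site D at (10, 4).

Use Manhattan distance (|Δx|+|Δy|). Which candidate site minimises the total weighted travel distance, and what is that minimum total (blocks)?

Site D, total 1085 blocks

Total weighted distance at each candidate:
  Site A (0, 2): total = 2245
  Site B (11, 2): total = 1505
  Site C (9, 12): total = 1735
  Site D (10, 4): total = 1085
Minimum is at Site D with total 1085 blocks.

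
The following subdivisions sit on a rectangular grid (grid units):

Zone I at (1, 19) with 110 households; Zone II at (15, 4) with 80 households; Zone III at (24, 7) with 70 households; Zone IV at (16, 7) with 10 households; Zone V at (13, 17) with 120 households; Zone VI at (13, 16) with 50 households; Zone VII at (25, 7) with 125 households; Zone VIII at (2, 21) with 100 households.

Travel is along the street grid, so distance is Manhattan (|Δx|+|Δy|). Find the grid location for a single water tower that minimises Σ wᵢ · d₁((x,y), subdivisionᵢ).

(13, 16)

Manhattan distance separates: Σwᵢ(|x−xᵢ|+|y−yᵢ|) = Σwᵢ|x−xᵢ| + Σwᵢ|y−yᵢ|, so x and y are optimised independently as 1-D weighted medians.
Total weight W = 665; half = 332.5.
x-coordinate, sorted with cumulative weight:
  x=1 (Zone I, w=110) cum 110
  x=2 (Zone VIII, w=100) cum 210
  x=13 (Zone V, w=120) cum 330
  x=13 (Zone VI, w=50) cum 380  ← median
  x=15 (Zone II, w=80) cum 460
  x=16 (Zone IV, w=10) cum 470
  x=24 (Zone III, w=70) cum 540
  x=25 (Zone VII, w=125) cum 665
⇒ x* = 13
y-coordinate, sorted with cumulative weight:
  y=4 (Zone II, w=80) cum 80
  y=7 (Zone III, w=70) cum 150
  y=7 (Zone IV, w=10) cum 160
  y=7 (Zone VII, w=125) cum 285
  y=16 (Zone VI, w=50) cum 335  ← median
  y=17 (Zone V, w=120) cum 455
  y=19 (Zone I, w=110) cum 565
  y=21 (Zone VIII, w=100) cum 665
⇒ y* = 16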